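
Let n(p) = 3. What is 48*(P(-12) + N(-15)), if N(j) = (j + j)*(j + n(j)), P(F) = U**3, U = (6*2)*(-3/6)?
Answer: 6912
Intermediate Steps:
U = -6 (U = 12*(-3*1/6) = 12*(-1/2) = -6)
P(F) = -216 (P(F) = (-6)**3 = -216)
N(j) = 2*j*(3 + j) (N(j) = (j + j)*(j + 3) = (2*j)*(3 + j) = 2*j*(3 + j))
48*(P(-12) + N(-15)) = 48*(-216 + 2*(-15)*(3 - 15)) = 48*(-216 + 2*(-15)*(-12)) = 48*(-216 + 360) = 48*144 = 6912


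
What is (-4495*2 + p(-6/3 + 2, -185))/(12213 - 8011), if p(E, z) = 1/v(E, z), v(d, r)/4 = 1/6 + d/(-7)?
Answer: -17977/8404 ≈ -2.1391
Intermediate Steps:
v(d, r) = ⅔ - 4*d/7 (v(d, r) = 4*(1/6 + d/(-7)) = 4*(1*(⅙) + d*(-⅐)) = 4*(⅙ - d/7) = ⅔ - 4*d/7)
p(E, z) = 1/(⅔ - 4*E/7)
(-4495*2 + p(-6/3 + 2, -185))/(12213 - 8011) = (-4495*2 - 21/(-14 + 12*(-6/3 + 2)))/(12213 - 8011) = (-8990 - 21/(-14 + 12*(-6*⅓ + 2)))/4202 = (-8990 - 21/(-14 + 12*(-2 + 2)))*(1/4202) = (-8990 - 21/(-14 + 12*0))*(1/4202) = (-8990 - 21/(-14 + 0))*(1/4202) = (-8990 - 21/(-14))*(1/4202) = (-8990 - 21*(-1/14))*(1/4202) = (-8990 + 3/2)*(1/4202) = -17977/2*1/4202 = -17977/8404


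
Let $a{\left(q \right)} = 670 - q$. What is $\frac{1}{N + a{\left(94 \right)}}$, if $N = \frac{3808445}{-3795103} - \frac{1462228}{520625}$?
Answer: $\frac{1975825499375}{1130543410092391} \approx 0.0017477$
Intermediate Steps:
$N = - \frac{7532077547609}{1975825499375}$ ($N = 3808445 \left(- \frac{1}{3795103}\right) - \frac{1462228}{520625} = - \frac{3808445}{3795103} - \frac{1462228}{520625} = - \frac{7532077547609}{1975825499375} \approx -3.8121$)
$\frac{1}{N + a{\left(94 \right)}} = \frac{1}{- \frac{7532077547609}{1975825499375} + \left(670 - 94\right)} = \frac{1}{- \frac{7532077547609}{1975825499375} + 576} = \frac{1}{\frac{1130543410092391}{1975825499375}} = \frac{1975825499375}{1130543410092391}$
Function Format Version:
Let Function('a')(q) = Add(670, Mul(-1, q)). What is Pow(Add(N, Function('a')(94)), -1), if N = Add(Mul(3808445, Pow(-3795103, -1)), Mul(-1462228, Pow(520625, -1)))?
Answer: Rational(1975825499375, 1130543410092391) ≈ 0.0017477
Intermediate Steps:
N = Rational(-7532077547609, 1975825499375) (N = Add(Mul(3808445, Rational(-1, 3795103)), Mul(-1462228, Rational(1, 520625))) = Add(Rational(-3808445, 3795103), Rational(-1462228, 520625)) = Rational(-7532077547609, 1975825499375) ≈ -3.8121)
Pow(Add(N, Function('a')(94)), -1) = Pow(Add(Rational(-7532077547609, 1975825499375), Add(670, Mul(-1, 94))), -1) = Pow(Add(Rational(-7532077547609, 1975825499375), Add(670, -94)), -1) = Pow(Add(Rational(-7532077547609, 1975825499375), 576), -1) = Pow(Rational(1130543410092391, 1975825499375), -1) = Rational(1975825499375, 1130543410092391)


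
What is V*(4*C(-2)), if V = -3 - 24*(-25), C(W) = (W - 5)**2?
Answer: 117012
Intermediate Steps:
C(W) = (-5 + W)**2
V = 597 (V = -3 + 600 = 597)
V*(4*C(-2)) = 597*(4*(-5 - 2)**2) = 597*(4*(-7)**2) = 597*(4*49) = 597*196 = 117012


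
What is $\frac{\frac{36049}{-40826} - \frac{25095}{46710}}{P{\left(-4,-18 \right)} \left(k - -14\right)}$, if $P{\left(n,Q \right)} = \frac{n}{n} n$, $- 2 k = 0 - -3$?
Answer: $\frac{45139621}{1589152050} \approx 0.028405$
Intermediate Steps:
$k = - \frac{3}{2}$ ($k = - \frac{0 - -3}{2} = - \frac{0 + 3}{2} = \left(- \frac{1}{2}\right) 3 = - \frac{3}{2} \approx -1.5$)
$P{\left(n,Q \right)} = n$ ($P{\left(n,Q \right)} = 1 n = n$)
$\frac{\frac{36049}{-40826} - \frac{25095}{46710}}{P{\left(-4,-18 \right)} \left(k - -14\right)} = \frac{\frac{36049}{-40826} - \frac{25095}{46710}}{\left(-4\right) \left(- \frac{3}{2} - -14\right)} = \frac{36049 \left(- \frac{1}{40826}\right) - \frac{1673}{3114}}{\left(-4\right) \left(- \frac{3}{2} + 14\right)} = \frac{- \frac{36049}{40826} - \frac{1673}{3114}}{\left(-4\right) \frac{25}{2}} = - \frac{45139621}{31783041 \left(-50\right)} = \left(- \frac{45139621}{31783041}\right) \left(- \frac{1}{50}\right) = \frac{45139621}{1589152050}$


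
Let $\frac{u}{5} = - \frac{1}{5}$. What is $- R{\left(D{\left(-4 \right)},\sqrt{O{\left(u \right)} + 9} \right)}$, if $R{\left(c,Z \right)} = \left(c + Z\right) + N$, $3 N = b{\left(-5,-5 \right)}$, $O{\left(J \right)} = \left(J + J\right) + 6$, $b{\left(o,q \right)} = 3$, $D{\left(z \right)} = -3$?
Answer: $2 - \sqrt{13} \approx -1.6056$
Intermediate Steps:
$u = -1$ ($u = 5 \left(- \frac{1}{5}\right) = -1$)
$O{\left(J \right)} = 6 + 2 J$ ($O{\left(J \right)} = 2 J + 6 = 6 + 2 J$)
$N = 1$ ($N = \frac{1}{3} \cdot 3 = 1$)
$R{\left(c,Z \right)} = 1 + Z + c$ ($R{\left(c,Z \right)} = \left(c + Z\right) + 1 = \left(Z + c\right) + 1 = 1 + Z + c$)
$- R{\left(D{\left(-4 \right)},\sqrt{O{\left(u \right)} + 9} \right)} = - (1 + \sqrt{\left(6 + 2 \left(-1\right)\right) + 9} - 3) = - (1 + \sqrt{\left(6 - 2\right) + 9} - 3) = - (1 + \sqrt{4 + 9} - 3) = - (1 + \sqrt{13} - 3) = - (-2 + \sqrt{13}) = 2 - \sqrt{13}$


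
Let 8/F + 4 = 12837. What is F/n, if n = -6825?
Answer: -8/87585225 ≈ -9.1340e-8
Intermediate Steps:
F = 8/12833 (F = 8/(-4 + 12837) = 8/12833 ≈ 0.00062339)
F/n = (8/12833)/(-6825) = (8/12833)*(-1/6825) = -8/87585225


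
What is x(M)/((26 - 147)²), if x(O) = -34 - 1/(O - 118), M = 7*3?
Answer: -3297/1420177 ≈ -0.0023215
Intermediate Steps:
M = 21
x(O) = -34 - 1/(-118 + O)
x(M)/((26 - 147)²) = ((4011 - 34*21)/(-118 + 21))/((26 - 147)²) = ((4011 - 714)/(-97))/((-121)²) = -1/97*3297/14641 = -3297/97*1/14641 = -3297/1420177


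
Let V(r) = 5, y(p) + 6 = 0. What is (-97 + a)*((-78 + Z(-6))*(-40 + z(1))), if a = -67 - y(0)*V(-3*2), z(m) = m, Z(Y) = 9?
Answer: -360594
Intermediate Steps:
y(p) = -6 (y(p) = -6 + 0 = -6)
a = -37 (a = -67 - (-6)*5 = -67 - 1*(-30) = -67 + 30 = -37)
(-97 + a)*((-78 + Z(-6))*(-40 + z(1))) = (-97 - 37)*((-78 + 9)*(-40 + 1)) = -(-9246)*(-39) = -134*2691 = -360594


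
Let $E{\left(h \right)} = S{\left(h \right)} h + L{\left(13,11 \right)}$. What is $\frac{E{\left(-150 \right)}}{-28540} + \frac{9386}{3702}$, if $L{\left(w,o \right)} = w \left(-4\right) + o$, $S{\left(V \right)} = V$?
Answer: $\frac{92366611}{52827540} \approx 1.7485$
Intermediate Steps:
$L{\left(w,o \right)} = o - 4 w$ ($L{\left(w,o \right)} = - 4 w + o = o - 4 w$)
$E{\left(h \right)} = -41 + h^{2}$ ($E{\left(h \right)} = h h + \left(11 - 52\right) = h^{2} + \left(11 - 52\right) = h^{2} - 41 = -41 + h^{2}$)
$\frac{E{\left(-150 \right)}}{-28540} + \frac{9386}{3702} = \frac{-41 + \left(-150\right)^{2}}{-28540} + \frac{9386}{3702} = \left(-41 + 22500\right) \left(- \frac{1}{28540}\right) + 9386 \cdot \frac{1}{3702} = 22459 \left(- \frac{1}{28540}\right) + \frac{4693}{1851} = - \frac{22459}{28540} + \frac{4693}{1851} = \frac{92366611}{52827540}$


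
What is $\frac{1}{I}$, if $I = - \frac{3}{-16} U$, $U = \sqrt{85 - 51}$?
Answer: $\frac{8 \sqrt{34}}{51} \approx 0.91466$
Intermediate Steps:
$U = \sqrt{34} \approx 5.8309$
$I = \frac{3 \sqrt{34}}{16}$ ($I = - \frac{3}{-16} \sqrt{34} = \left(-3\right) \left(- \frac{1}{16}\right) \sqrt{34} = \frac{3 \sqrt{34}}{16} \approx 1.0933$)
$\frac{1}{I} = \frac{1}{\frac{3}{16} \sqrt{34}} = \frac{8 \sqrt{34}}{51}$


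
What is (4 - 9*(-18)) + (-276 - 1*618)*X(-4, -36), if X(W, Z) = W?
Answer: 3742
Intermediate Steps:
(4 - 9*(-18)) + (-276 - 1*618)*X(-4, -36) = (4 - 9*(-18)) + (-276 - 1*618)*(-4) = (4 + 162) + (-276 - 618)*(-4) = 166 - 894*(-4) = 166 + 3576 = 3742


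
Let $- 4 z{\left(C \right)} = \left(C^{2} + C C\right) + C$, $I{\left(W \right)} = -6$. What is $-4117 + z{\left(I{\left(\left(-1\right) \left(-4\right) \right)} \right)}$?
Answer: $- \frac{8267}{2} \approx -4133.5$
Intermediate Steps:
$z{\left(C \right)} = - \frac{C^{2}}{2} - \frac{C}{4}$ ($z{\left(C \right)} = - \frac{\left(C^{2} + C C\right) + C}{4} = - \frac{\left(C^{2} + C^{2}\right) + C}{4} = - \frac{2 C^{2} + C}{4} = - \frac{C + 2 C^{2}}{4} = - \frac{C^{2}}{2} - \frac{C}{4}$)
$-4117 + z{\left(I{\left(\left(-1\right) \left(-4\right) \right)} \right)} = -4117 - - \frac{3 \left(1 + 2 \left(-6\right)\right)}{2} = -4117 - - \frac{3 \left(1 - 12\right)}{2} = -4117 - \left(- \frac{3}{2}\right) \left(-11\right) = -4117 - \frac{33}{2} = - \frac{8267}{2}$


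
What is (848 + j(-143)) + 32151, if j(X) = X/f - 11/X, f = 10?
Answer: 4288021/130 ≈ 32985.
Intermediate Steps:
j(X) = -11/X + X/10 (j(X) = X/10 - 11/X = -11/X + X/10)
(848 + j(-143)) + 32151 = (848 + (-11/(-143) + (1/10)*(-143))) + 32151 = (848 + (-11*(-1/143) - 143/10)) + 32151 = (848 + (1/13 - 143/10)) + 32151 = (848 - 1849/130) + 32151 = 108391/130 + 32151 = 4288021/130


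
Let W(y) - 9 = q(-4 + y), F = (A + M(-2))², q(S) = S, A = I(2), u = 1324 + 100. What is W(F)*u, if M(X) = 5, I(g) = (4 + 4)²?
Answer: 6786784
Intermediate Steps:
u = 1424
I(g) = 64 (I(g) = 8² = 64)
A = 64
F = 4761 (F = (64 + 5)² = 69² = 4761)
W(y) = 5 + y (W(y) = 9 + (-4 + y) = 5 + y)
W(F)*u = (5 + 4761)*1424 = 4766*1424 = 6786784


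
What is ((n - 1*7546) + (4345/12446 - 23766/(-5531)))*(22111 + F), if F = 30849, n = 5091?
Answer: -4466633001093520/34419413 ≈ -1.2977e+8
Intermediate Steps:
((n - 1*7546) + (4345/12446 - 23766/(-5531)))*(22111 + F) = ((5091 - 1*7546) + (4345/12446 - 23766/(-5531)))*(22111 + 30849) = ((5091 - 7546) + (4345*(1/12446) - 23766*(-1/5531)))*52960 = (-2455 + (4345/12446 + 23766/5531))*52960 = (-2455 + 319823831/68838826)*52960 = -168679493999/68838826*52960 = -4466633001093520/34419413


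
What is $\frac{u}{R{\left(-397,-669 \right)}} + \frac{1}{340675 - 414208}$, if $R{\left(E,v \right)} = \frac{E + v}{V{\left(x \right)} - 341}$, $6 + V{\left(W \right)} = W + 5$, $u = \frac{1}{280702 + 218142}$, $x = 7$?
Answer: $- \frac{507134149}{39102474578232} \approx -1.2969 \cdot 10^{-5}$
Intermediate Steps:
$u = \frac{1}{498844} \approx 2.0046 \cdot 10^{-6}$
$V{\left(W \right)} = -1 + W$ ($V{\left(W \right)} = -6 + \left(W + 5\right) = -6 + \left(5 + W\right) = -1 + W$)
$R{\left(E,v \right)} = - \frac{E}{335} - \frac{v}{335}$ ($R{\left(E,v \right)} = \frac{E + v}{\left(-1 + 7\right) - 341} = \frac{E + v}{6 - 341} = \frac{E + v}{-335} = \left(E + v\right) \left(- \frac{1}{335}\right) = - \frac{E}{335} - \frac{v}{335}$)
$\frac{u}{R{\left(-397,-669 \right)}} + \frac{1}{340675 - 414208} = \frac{1}{498844 \left(\left(- \frac{1}{335}\right) \left(-397\right) - - \frac{669}{335}\right)} + \frac{1}{340675 - 414208} = \frac{1}{498844 \left(\frac{397}{335} + \frac{669}{335}\right)} + \frac{1}{-73533} = \frac{1}{498844 \cdot \frac{1066}{335}} - \frac{1}{73533} = \frac{1}{498844} \cdot \frac{335}{1066} - \frac{1}{73533} = \frac{335}{531767704} - \frac{1}{73533} = - \frac{507134149}{39102474578232}$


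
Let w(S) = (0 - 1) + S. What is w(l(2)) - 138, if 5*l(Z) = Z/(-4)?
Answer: -1391/10 ≈ -139.10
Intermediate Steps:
l(Z) = -Z/20 (l(Z) = (Z/(-4))/5 = (Z*(-¼))/5 = (-Z/4)/5 = -Z/20)
w(S) = -1 + S
w(l(2)) - 138 = (-1 - 1/20*2) - 138 = (-1 - ⅒) - 138 = -11/10 - 138 = -1391/10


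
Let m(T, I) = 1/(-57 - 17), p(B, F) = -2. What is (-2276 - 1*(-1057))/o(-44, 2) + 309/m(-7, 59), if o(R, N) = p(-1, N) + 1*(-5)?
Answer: -158843/7 ≈ -22692.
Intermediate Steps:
m(T, I) = -1/74 (m(T, I) = 1/(-74) = -1/74)
o(R, N) = -7 (o(R, N) = -2 + 1*(-5) = -2 - 5 = -7)
(-2276 - 1*(-1057))/o(-44, 2) + 309/m(-7, 59) = (-2276 - 1*(-1057))/(-7) + 309/(-1/74) = (-2276 + 1057)*(-⅐) + 309*(-74) = -1219*(-⅐) - 22866 = 1219/7 - 22866 = -158843/7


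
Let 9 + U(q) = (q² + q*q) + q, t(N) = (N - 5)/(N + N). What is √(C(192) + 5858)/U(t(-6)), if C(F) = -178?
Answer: -288*√355/461 ≈ -11.771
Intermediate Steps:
t(N) = (-5 + N)/(2*N) (t(N) = (-5 + N)/((2*N)) = (-5 + N)*(1/(2*N)) = (-5 + N)/(2*N))
U(q) = -9 + q + 2*q² (U(q) = -9 + ((q² + q*q) + q) = -9 + ((q² + q²) + q) = -9 + (2*q² + q) = -9 + (q + 2*q²) = -9 + q + 2*q²)
√(C(192) + 5858)/U(t(-6)) = √(-178 + 5858)/(-9 + (½)*(-5 - 6)/(-6) + 2*((½)*(-5 - 6)/(-6))²) = √5680/(-9 + (½)*(-⅙)*(-11) + 2*((½)*(-⅙)*(-11))²) = (4*√355)/(-9 + 11/12 + 2*(11/12)²) = (4*√355)/(-9 + 11/12 + 2*(121/144)) = (4*√355)/(-9 + 11/12 + 121/72) = (4*√355)/(-461/72) = (4*√355)*(-72/461) = -288*√355/461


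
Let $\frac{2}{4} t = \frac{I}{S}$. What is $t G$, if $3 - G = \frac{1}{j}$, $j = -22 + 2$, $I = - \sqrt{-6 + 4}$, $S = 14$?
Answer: $- \frac{61 i \sqrt{2}}{140} \approx - 0.61619 i$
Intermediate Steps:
$I = - i \sqrt{2}$ ($I = - \sqrt{-2} = - i \sqrt{2} \approx - 1.4142 i$)
$j = -20$
$G = \frac{61}{20}$ ($G = 3 - \frac{1}{-20} = 3 - - \frac{1}{20} = 3 + \frac{1}{20} = \frac{61}{20} \approx 3.05$)
$t = - \frac{i \sqrt{2}}{7}$ ($t = 2 \frac{\left(-1\right) i \sqrt{2}}{14} = 2 - i \sqrt{2} \cdot \frac{1}{14} = 2 \left(- \frac{i \sqrt{2}}{14}\right) = - \frac{i \sqrt{2}}{7} \approx - 0.20203 i$)
$t G = - \frac{i \sqrt{2}}{7} \cdot \frac{61}{20} = - \frac{61 i \sqrt{2}}{140}$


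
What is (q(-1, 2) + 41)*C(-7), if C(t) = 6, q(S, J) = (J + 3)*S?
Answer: 216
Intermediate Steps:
q(S, J) = S*(3 + J) (q(S, J) = (3 + J)*S = S*(3 + J))
(q(-1, 2) + 41)*C(-7) = (-(3 + 2) + 41)*6 = (-1*5 + 41)*6 = (-5 + 41)*6 = 36*6 = 216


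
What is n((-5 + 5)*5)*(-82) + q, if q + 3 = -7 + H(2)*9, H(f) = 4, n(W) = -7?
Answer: 600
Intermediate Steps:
q = 26 (q = -3 + (-7 + 4*9) = -3 + (-7 + 36) = -3 + 29 = 26)
n((-5 + 5)*5)*(-82) + q = -7*(-82) + 26 = 574 + 26 = 600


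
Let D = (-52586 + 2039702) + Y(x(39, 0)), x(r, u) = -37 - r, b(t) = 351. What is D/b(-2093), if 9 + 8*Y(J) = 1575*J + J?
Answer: 15777143/2808 ≈ 5618.6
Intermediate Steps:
Y(J) = -9/8 + 197*J (Y(J) = -9/8 + (1575*J + J)/8 = -9/8 + (1576*J)/8 = -9/8 + 197*J)
D = 15777143/8 (D = (-52586 + 2039702) + (-9/8 + 197*(-37 - 1*39)) = 1987116 + (-9/8 + 197*(-37 - 39)) = 1987116 + (-9/8 + 197*(-76)) = 1987116 + (-9/8 - 14972) = 1987116 - 119785/8 = 15777143/8 ≈ 1.9721e+6)
D/b(-2093) = (15777143/8)/351 = (15777143/8)*(1/351) = 15777143/2808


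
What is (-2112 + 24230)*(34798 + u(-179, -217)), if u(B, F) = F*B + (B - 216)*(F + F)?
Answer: 5420480378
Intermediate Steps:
u(B, F) = B*F + 2*F*(-216 + B) (u(B, F) = B*F + (-216 + B)*(2*F) = B*F + 2*F*(-216 + B))
(-2112 + 24230)*(34798 + u(-179, -217)) = (-2112 + 24230)*(34798 + 3*(-217)*(-144 - 179)) = 22118*(34798 + 3*(-217)*(-323)) = 22118*(34798 + 210273) = 22118*245071 = 5420480378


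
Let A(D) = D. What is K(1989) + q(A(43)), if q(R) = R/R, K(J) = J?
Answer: 1990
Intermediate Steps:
q(R) = 1
K(1989) + q(A(43)) = 1989 + 1 = 1990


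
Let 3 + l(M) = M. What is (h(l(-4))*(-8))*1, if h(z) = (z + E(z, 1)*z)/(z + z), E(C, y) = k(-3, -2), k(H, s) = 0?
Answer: -4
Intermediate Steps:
E(C, y) = 0
l(M) = -3 + M
h(z) = ½ (h(z) = (z + 0*z)/(z + z) = (z + 0)/((2*z)) = z*(1/(2*z)) = ½)
(h(l(-4))*(-8))*1 = ((½)*(-8))*1 = -4*1 = -4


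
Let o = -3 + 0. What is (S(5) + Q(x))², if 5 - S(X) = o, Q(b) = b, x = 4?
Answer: 144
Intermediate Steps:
o = -3
S(X) = 8 (S(X) = 5 - 1*(-3) = 5 + 3 = 8)
(S(5) + Q(x))² = (8 + 4)² = 12² = 144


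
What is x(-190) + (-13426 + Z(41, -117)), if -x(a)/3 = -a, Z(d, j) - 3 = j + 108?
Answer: -14002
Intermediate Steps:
Z(d, j) = 111 + j (Z(d, j) = 3 + (j + 108) = 3 + (108 + j) = 111 + j)
x(a) = 3*a (x(a) = -(-3)*a = 3*a)
x(-190) + (-13426 + Z(41, -117)) = 3*(-190) + (-13426 + (111 - 117)) = -570 + (-13426 - 6) = -570 - 13432 = -14002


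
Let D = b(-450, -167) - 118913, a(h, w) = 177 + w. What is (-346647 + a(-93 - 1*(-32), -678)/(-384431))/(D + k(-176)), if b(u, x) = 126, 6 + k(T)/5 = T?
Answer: 44420617452/15338412469 ≈ 2.8960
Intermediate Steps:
k(T) = -30 + 5*T
D = -118787 (D = 126 - 118913 = -118787)
(-346647 + a(-93 - 1*(-32), -678)/(-384431))/(D + k(-176)) = (-346647 + (177 - 678)/(-384431))/(-118787 + (-30 + 5*(-176))) = (-346647 - 501*(-1/384431))/(-118787 + (-30 - 880)) = (-346647 + 501/384431)/(-118787 - 910) = -133261852356/384431/(-119697) = -133261852356/384431*(-1/119697) = 44420617452/15338412469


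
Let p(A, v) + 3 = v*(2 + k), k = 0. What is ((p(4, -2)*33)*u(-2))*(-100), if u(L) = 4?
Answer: 92400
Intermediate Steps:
p(A, v) = -3 + 2*v (p(A, v) = -3 + v*(2 + 0) = -3 + v*2 = -3 + 2*v)
((p(4, -2)*33)*u(-2))*(-100) = (((-3 + 2*(-2))*33)*4)*(-100) = (((-3 - 4)*33)*4)*(-100) = (-7*33*4)*(-100) = -231*4*(-100) = -924*(-100) = 92400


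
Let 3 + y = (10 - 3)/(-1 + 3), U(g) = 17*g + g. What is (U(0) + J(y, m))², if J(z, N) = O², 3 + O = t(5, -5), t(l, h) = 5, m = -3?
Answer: 16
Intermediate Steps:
O = 2 (O = -3 + 5 = 2)
U(g) = 18*g
y = ½ (y = -3 + (10 - 3)/(-1 + 3) = -3 + 7/2 = ½ ≈ 0.50000)
J(z, N) = 4 (J(z, N) = 2² = 4)
(U(0) + J(y, m))² = (18*0 + 4)² = (0 + 4)² = 4² = 16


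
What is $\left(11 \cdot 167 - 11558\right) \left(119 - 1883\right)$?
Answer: $17147844$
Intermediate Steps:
$\left(11 \cdot 167 - 11558\right) \left(119 - 1883\right) = \left(1837 - 11558\right) \left(-1764\right) = \left(-9721\right) \left(-1764\right) = 17147844$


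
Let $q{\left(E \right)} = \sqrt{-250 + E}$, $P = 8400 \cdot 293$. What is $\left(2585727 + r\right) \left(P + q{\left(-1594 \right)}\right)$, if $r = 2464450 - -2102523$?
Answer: $17604225240000 + 14305400 i \sqrt{461} \approx 1.7604 \cdot 10^{13} + 3.0715 \cdot 10^{8} i$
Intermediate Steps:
$r = 4566973$ ($r = 2464450 + 2102523 = 4566973$)
$P = 2461200$
$\left(2585727 + r\right) \left(P + q{\left(-1594 \right)}\right) = \left(2585727 + 4566973\right) \left(2461200 + \sqrt{-250 - 1594}\right) = 7152700 \left(2461200 + \sqrt{-1844}\right) = 7152700 \left(2461200 + 2 i \sqrt{461}\right) = 17604225240000 + 14305400 i \sqrt{461}$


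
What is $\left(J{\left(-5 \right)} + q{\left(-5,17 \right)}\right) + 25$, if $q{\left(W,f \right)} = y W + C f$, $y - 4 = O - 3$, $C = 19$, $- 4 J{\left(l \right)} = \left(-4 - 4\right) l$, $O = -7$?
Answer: $368$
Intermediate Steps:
$J{\left(l \right)} = 2 l$ ($J{\left(l \right)} = - \frac{\left(-4 - 4\right) l}{4} = - \frac{\left(-8\right) l}{4} = 2 l$)
$y = -6$ ($y = 4 - 10 = -6$)
$q{\left(W,f \right)} = - 6 W + 19 f$
$\left(J{\left(-5 \right)} + q{\left(-5,17 \right)}\right) + 25 = \left(2 \left(-5\right) + \left(\left(-6\right) \left(-5\right) + 19 \cdot 17\right)\right) + 25 = \left(-10 + \left(30 + 323\right)\right) + 25 = \left(-10 + 353\right) + 25 = 343 + 25 = 368$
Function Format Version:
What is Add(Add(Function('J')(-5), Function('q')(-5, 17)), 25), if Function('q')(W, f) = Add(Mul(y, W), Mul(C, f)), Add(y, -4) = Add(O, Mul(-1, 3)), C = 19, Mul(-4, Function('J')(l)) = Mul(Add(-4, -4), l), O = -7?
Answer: 368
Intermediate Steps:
Function('J')(l) = Mul(2, l) (Function('J')(l) = Mul(Rational(-1, 4), Mul(Add(-4, -4), l)) = Mul(Rational(-1, 4), Mul(-8, l)) = Mul(2, l))
y = -6 (y = Add(4, Add(-7, Mul(-1, 3))) = Add(4, Add(-7, -3)) = Add(4, -10) = -6)
Function('q')(W, f) = Add(Mul(-6, W), Mul(19, f))
Add(Add(Function('J')(-5), Function('q')(-5, 17)), 25) = Add(Add(Mul(2, -5), Add(Mul(-6, -5), Mul(19, 17))), 25) = Add(Add(-10, Add(30, 323)), 25) = Add(Add(-10, 353), 25) = Add(343, 25) = 368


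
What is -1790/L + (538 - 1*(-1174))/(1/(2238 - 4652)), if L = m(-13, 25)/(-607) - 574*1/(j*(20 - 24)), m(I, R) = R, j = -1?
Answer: -720169845852/174259 ≈ -4.1328e+6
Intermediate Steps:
L = -174259/1214 (L = 25/(-607) - 574*(-1/(20 - 24)) = 25*(-1/607) - 574/((-1*(-4))) = -25/607 - 574/4 = -25/607 - 574*¼ = -25/607 - 287/2 = -174259/1214 ≈ -143.54)
-1790/L + (538 - 1*(-1174))/(1/(2238 - 4652)) = -1790/(-174259/1214) + (538 - 1*(-1174))/(1/(2238 - 4652)) = -1790*(-1214/174259) + (538 + 1174)/(1/(-2414)) = 2173060/174259 + 1712/(-1/2414) = 2173060/174259 + 1712*(-2414) = 2173060/174259 - 4132768 = -720169845852/174259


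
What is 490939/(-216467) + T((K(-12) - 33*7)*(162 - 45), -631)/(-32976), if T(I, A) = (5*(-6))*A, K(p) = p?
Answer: -3381154129/1189702632 ≈ -2.8420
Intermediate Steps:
T(I, A) = -30*A
490939/(-216467) + T((K(-12) - 33*7)*(162 - 45), -631)/(-32976) = 490939/(-216467) - 30*(-631)/(-32976) = 490939*(-1/216467) + 18930*(-1/32976) = -490939/216467 - 3155/5496 = -3381154129/1189702632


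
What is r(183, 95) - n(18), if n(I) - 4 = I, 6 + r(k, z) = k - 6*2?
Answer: 143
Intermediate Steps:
r(k, z) = -18 + k (r(k, z) = -6 + (k - 6*2) = -6 + (k - 12) = -6 + (-12 + k) = -18 + k)
n(I) = 4 + I
r(183, 95) - n(18) = (-18 + 183) - (4 + 18) = 165 - 1*22 = 165 - 22 = 143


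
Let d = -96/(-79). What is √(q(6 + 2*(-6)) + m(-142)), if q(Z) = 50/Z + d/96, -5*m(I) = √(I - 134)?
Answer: √(-11684100 - 561690*I*√69)/1185 ≈ 0.56519 - 2.9394*I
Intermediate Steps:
d = 96/79 (d = -96*(-1/79) = 96/79 ≈ 1.2152)
m(I) = -√(-134 + I)/5 (m(I) = -√(I - 134)/5 = -√(-134 + I)/5)
q(Z) = 1/79 + 50/Z (q(Z) = 50/Z + (96/79)/96 = 50/Z + (96/79)*(1/96) = 50/Z + 1/79 = 1/79 + 50/Z)
√(q(6 + 2*(-6)) + m(-142)) = √((3950 + (6 + 2*(-6)))/(79*(6 + 2*(-6))) - √(-134 - 142)/5) = √((3950 + (6 - 12))/(79*(6 - 12)) - 2*I*√69/5) = √((1/79)*(3950 - 6)/(-6) - 2*I*√69/5) = √((1/79)*(-⅙)*3944 - 2*I*√69/5) = √(-1972/237 - 2*I*√69/5)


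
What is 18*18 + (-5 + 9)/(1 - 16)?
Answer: 4856/15 ≈ 323.73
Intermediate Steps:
18*18 + (-5 + 9)/(1 - 16) = 324 + 4/(-15) = 324 + 4*(-1/15) = 324 - 4/15 = 4856/15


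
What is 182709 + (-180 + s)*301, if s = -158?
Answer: 80971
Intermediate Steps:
182709 + (-180 + s)*301 = 182709 + (-180 - 158)*301 = 182709 - 338*301 = 182709 - 101738 = 80971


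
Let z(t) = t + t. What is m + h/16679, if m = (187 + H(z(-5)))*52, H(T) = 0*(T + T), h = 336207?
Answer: 162522803/16679 ≈ 9744.2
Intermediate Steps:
z(t) = 2*t
H(T) = 0 (H(T) = 0*(2*T) = 0)
m = 9724 (m = (187 + 0)*52 = 187*52 = 9724)
m + h/16679 = 9724 + 336207/16679 = 162522803/16679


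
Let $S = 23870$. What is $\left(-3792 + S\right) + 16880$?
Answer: $36958$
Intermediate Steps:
$\left(-3792 + S\right) + 16880 = \left(-3792 + 23870\right) + 16880 = 20078 + 16880 = 36958$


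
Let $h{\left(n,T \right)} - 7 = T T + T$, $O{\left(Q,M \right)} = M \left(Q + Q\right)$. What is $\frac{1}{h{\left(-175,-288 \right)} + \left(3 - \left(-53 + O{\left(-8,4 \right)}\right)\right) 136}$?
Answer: $\frac{1}{98983} \approx 1.0103 \cdot 10^{-5}$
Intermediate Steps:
$O{\left(Q,M \right)} = 2 M Q$ ($O{\left(Q,M \right)} = M 2 Q = 2 M Q$)
$h{\left(n,T \right)} = 7 + T + T^{2}$ ($h{\left(n,T \right)} = 7 + \left(T T + T\right) = 7 + \left(T^{2} + T\right) = 7 + \left(T + T^{2}\right) = 7 + T + T^{2}$)
$\frac{1}{h{\left(-175,-288 \right)} + \left(3 - \left(-53 + O{\left(-8,4 \right)}\right)\right) 136} = \frac{1}{\left(7 - 288 + \left(-288\right)^{2}\right) + \left(3 - \left(-53 + 2 \cdot 4 \left(-8\right)\right)\right) 136} = \frac{1}{\left(7 - 288 + 82944\right) + \left(3 + \left(53 - -64\right)\right) 136} = \frac{1}{82663 + \left(3 + \left(53 + 64\right)\right) 136} = \frac{1}{82663 + \left(3 + 117\right) 136} = \frac{1}{82663 + 120 \cdot 136} = \frac{1}{82663 + 16320} = \frac{1}{98983}$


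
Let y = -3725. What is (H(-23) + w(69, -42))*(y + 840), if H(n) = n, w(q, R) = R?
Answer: 187525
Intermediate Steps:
(H(-23) + w(69, -42))*(y + 840) = (-23 - 42)*(-3725 + 840) = -65*(-2885) = 187525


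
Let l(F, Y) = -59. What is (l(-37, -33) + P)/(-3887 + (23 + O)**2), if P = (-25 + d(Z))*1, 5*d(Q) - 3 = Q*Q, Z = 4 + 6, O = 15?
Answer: 317/12215 ≈ 0.025952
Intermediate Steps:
Z = 10
d(Q) = 3/5 + Q**2/5 (d(Q) = 3/5 + (Q*Q)/5 = 3/5 + Q**2/5)
P = -22/5 (P = (-25 + (3/5 + (1/5)*10**2))*1 = (-25 + (3/5 + (1/5)*100))*1 = (-25 + (3/5 + 20))*1 = (-25 + 103/5)*1 = -22/5*1 = -22/5 ≈ -4.4000)
(l(-37, -33) + P)/(-3887 + (23 + O)**2) = (-59 - 22/5)/(-3887 + (23 + 15)**2) = -317/(5*(-3887 + 38**2)) = -317/(5*(-3887 + 1444)) = -317/5/(-2443) = -317/5*(-1/2443) = 317/12215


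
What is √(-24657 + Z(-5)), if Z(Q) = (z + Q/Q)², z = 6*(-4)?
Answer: 8*I*√377 ≈ 155.33*I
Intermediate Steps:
z = -24
Z(Q) = 529 (Z(Q) = (-24 + Q/Q)² = (-24 + 1)² = (-23)² = 529)
√(-24657 + Z(-5)) = √(-24657 + 529) = √(-24128) = 8*I*√377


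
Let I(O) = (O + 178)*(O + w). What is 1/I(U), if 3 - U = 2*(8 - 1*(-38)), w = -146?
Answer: -1/20915 ≈ -4.7813e-5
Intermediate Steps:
U = -89 (U = 3 - 2*(8 - 1*(-38)) = 3 - 2*(8 + 38) = 3 - 2*46 = 3 - 1*92 = 3 - 92 = -89)
I(O) = (-146 + O)*(178 + O) (I(O) = (O + 178)*(O - 146) = (178 + O)*(-146 + O) = (-146 + O)*(178 + O))
1/I(U) = 1/(-25988 + (-89)**2 + 32*(-89)) = 1/(-25988 + 7921 - 2848) = 1/(-20915) = -1/20915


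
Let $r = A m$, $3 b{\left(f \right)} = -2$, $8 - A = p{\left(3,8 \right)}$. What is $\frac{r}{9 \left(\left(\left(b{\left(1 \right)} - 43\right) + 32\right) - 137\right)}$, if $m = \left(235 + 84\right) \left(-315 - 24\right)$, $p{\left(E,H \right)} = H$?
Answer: $0$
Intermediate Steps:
$A = 0$ ($A = 8 - 8 = 0$)
$m = -108141$ ($m = 319 \left(-339\right) = -108141$)
$b{\left(f \right)} = - \frac{2}{3}$ ($b{\left(f \right)} = \frac{1}{3} \left(-2\right) = - \frac{2}{3}$)
$r = 0$ ($r = 0 \left(-108141\right) = 0$)
$\frac{r}{9 \left(\left(\left(b{\left(1 \right)} - 43\right) + 32\right) - 137\right)} = \frac{0}{9 \left(\left(\left(- \frac{2}{3} - 43\right) + 32\right) - 137\right)} = \frac{0}{9 \left(\left(- \frac{131}{3} + 32\right) - 137\right)} = \frac{0}{9 \left(- \frac{35}{3} - 137\right)} = \frac{0}{9 \left(- \frac{446}{3}\right)} = \frac{0}{-1338} = 0 \left(- \frac{1}{1338}\right) = 0$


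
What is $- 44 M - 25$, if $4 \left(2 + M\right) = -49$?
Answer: $602$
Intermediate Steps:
$M = - \frac{57}{4}$ ($M = -2 + \frac{1}{4} \left(-49\right) = -2 - \frac{49}{4} = - \frac{57}{4} \approx -14.25$)
$- 44 M - 25 = \left(-44\right) \left(- \frac{57}{4}\right) - 25 = 627 - 25 = 602$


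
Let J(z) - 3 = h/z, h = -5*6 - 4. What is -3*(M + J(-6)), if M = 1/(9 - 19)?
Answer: -257/10 ≈ -25.700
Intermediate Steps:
h = -34 (h = -30 - 4 = -34)
J(z) = 3 - 34/z
M = -1/10 (M = 1/(-10) = -1/10 ≈ -0.10000)
-3*(M + J(-6)) = -3*(-1/10 + (3 - 34/(-6))) = -3*(-1/10 + (3 - 34*(-1/6))) = -3*(-1/10 + (3 + 17/3)) = -3*(-1/10 + 26/3) = -3*257/30 = -257/10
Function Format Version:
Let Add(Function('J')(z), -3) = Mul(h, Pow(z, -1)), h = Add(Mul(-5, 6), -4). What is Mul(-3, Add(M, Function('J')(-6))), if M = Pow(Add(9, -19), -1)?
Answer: Rational(-257, 10) ≈ -25.700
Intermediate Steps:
h = -34 (h = Add(-30, -4) = -34)
Function('J')(z) = Add(3, Mul(-34, Pow(z, -1)))
M = Rational(-1, 10) (M = Pow(-10, -1) = Rational(-1, 10) ≈ -0.10000)
Mul(-3, Add(M, Function('J')(-6))) = Mul(-3, Add(Rational(-1, 10), Add(3, Mul(-34, Pow(-6, -1))))) = Mul(-3, Add(Rational(-1, 10), Add(3, Mul(-34, Rational(-1, 6))))) = Mul(-3, Add(Rational(-1, 10), Add(3, Rational(17, 3)))) = Mul(-3, Add(Rational(-1, 10), Rational(26, 3))) = Mul(-3, Rational(257, 30)) = Rational(-257, 10)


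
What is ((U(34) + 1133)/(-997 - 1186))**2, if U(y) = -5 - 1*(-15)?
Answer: 1306449/4765489 ≈ 0.27415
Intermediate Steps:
U(y) = 10 (U(y) = -5 + 15 = 10)
((U(34) + 1133)/(-997 - 1186))**2 = ((10 + 1133)/(-997 - 1186))**2 = (1143/(-2183))**2 = (1143*(-1/2183))**2 = (-1143/2183)**2 = 1306449/4765489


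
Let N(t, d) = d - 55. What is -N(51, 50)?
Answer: 5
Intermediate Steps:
N(t, d) = -55 + d
-N(51, 50) = -(-55 + 50) = -1*(-5) = 5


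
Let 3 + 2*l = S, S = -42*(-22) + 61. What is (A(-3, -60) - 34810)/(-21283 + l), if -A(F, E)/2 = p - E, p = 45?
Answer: 8755/5198 ≈ 1.6843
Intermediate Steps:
S = 985 (S = 924 + 61 = 985)
l = 491 (l = -3/2 + (1/2)*985 = -3/2 + 985/2 = 491)
A(F, E) = -90 + 2*E (A(F, E) = -2*(45 - E) = -90 + 2*E)
(A(-3, -60) - 34810)/(-21283 + l) = ((-90 + 2*(-60)) - 34810)/(-21283 + 491) = ((-90 - 120) - 34810)/(-20792) = (-210 - 34810)*(-1/20792) = -35020*(-1/20792) = 8755/5198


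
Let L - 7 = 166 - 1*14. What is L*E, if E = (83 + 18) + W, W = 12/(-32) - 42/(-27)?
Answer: 389921/24 ≈ 16247.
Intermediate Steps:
L = 159 (L = 7 + (166 - 1*14) = 7 + (166 - 14) = 7 + 152 = 159)
W = 85/72 (W = 12*(-1/32) - 42*(-1/27) = -3/8 + 14/9 = 85/72 ≈ 1.1806)
E = 7357/72 (E = (83 + 18) + 85/72 = 101 + 85/72 = 7357/72 ≈ 102.18)
L*E = 159*(7357/72) = 389921/24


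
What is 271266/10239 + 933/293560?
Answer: 26547466649/1001920280 ≈ 26.497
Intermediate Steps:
271266/10239 + 933/293560 = 271266*(1/10239) + 933*(1/293560) = 90422/3413 + 933/293560 = 26547466649/1001920280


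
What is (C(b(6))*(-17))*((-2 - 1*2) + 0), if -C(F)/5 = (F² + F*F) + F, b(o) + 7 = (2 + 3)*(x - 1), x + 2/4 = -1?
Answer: -251940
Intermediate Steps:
x = -3/2 (x = -½ - 1 = -3/2 ≈ -1.5000)
b(o) = -39/2 (b(o) = -7 + (2 + 3)*(-3/2 - 1) = -7 + 5*(-5/2) = -7 - 25/2 = -39/2)
C(F) = -10*F² - 5*F (C(F) = -5*((F² + F*F) + F) = -5*((F² + F²) + F) = -5*(2*F² + F) = -5*(F + 2*F²) = -10*F² - 5*F)
(C(b(6))*(-17))*((-2 - 1*2) + 0) = (-5*(-39/2)*(1 + 2*(-39/2))*(-17))*((-2 - 1*2) + 0) = (-5*(-39/2)*(1 - 39)*(-17))*((-2 - 2) + 0) = (-5*(-39/2)*(-38)*(-17))*(-4 + 0) = -3705*(-17)*(-4) = 62985*(-4) = -251940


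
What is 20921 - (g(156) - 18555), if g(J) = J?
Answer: 39320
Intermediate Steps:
20921 - (g(156) - 18555) = 20921 - (156 - 18555) = 20921 - 1*(-18399) = 20921 + 18399 = 39320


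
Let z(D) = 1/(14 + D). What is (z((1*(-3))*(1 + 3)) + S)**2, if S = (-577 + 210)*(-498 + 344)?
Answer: 12777363369/4 ≈ 3.1943e+9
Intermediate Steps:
S = 56518 (S = -367*(-154) = 56518)
(z((1*(-3))*(1 + 3)) + S)**2 = (1/(14 + (1*(-3))*(1 + 3)) + 56518)**2 = (1/(14 - 3*4) + 56518)**2 = (1/(14 - 12) + 56518)**2 = (1/2 + 56518)**2 = (113037/2)**2 = 12777363369/4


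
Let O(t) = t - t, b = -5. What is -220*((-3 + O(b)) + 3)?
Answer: 0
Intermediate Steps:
O(t) = 0
-220*((-3 + O(b)) + 3) = -220*((-3 + 0) + 3) = -220*(-3 + 3) = -220*0 = 0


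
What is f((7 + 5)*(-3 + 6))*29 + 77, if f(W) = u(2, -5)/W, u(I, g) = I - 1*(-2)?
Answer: 722/9 ≈ 80.222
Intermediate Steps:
u(I, g) = 2 + I (u(I, g) = I + 2 = 2 + I)
f(W) = 4/W (f(W) = (2 + 2)/W = 4/W)
f((7 + 5)*(-3 + 6))*29 + 77 = (4/(((7 + 5)*(-3 + 6))))*29 + 77 = (4/((12*3)))*29 + 77 = (4/36)*29 + 77 = (4*(1/36))*29 + 77 = (1/9)*29 + 77 = 29/9 + 77 = 722/9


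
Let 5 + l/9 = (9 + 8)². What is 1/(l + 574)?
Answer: 1/3130 ≈ 0.00031949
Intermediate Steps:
l = 2556 (l = -45 + 9*(9 + 8)² = -45 + 9*17² = -45 + 9*289 = -45 + 2601 = 2556)
1/(l + 574) = 1/(2556 + 574) = 1/3130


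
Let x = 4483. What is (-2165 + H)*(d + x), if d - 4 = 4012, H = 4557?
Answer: 20329608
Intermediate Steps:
d = 4016 (d = 4 + 4012 = 4016)
(-2165 + H)*(d + x) = (-2165 + 4557)*(4016 + 4483) = 2392*8499 = 20329608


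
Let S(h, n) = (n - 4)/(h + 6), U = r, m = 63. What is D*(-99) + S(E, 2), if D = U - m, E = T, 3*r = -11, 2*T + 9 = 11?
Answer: 46198/7 ≈ 6599.7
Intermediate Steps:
T = 1 (T = -9/2 + (½)*11 = -9/2 + 11/2 = 1)
r = -11/3 (r = (⅓)*(-11) = -11/3 ≈ -3.6667)
U = -11/3 ≈ -3.6667
E = 1
S(h, n) = (-4 + n)/(6 + h)
D = -200/3 (D = -11/3 - 1*63 = -11/3 - 63 = -200/3 ≈ -66.667)
D*(-99) + S(E, 2) = -200/3*(-99) + (-4 + 2)/(6 + 1) = 6600 - 2/7 = 46198/7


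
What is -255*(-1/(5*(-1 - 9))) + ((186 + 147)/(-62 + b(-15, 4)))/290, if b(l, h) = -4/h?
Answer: -1039/203 ≈ -5.1182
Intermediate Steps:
-255*(-1/(5*(-1 - 9))) + ((186 + 147)/(-62 + b(-15, 4)))/290 = -255*(-1/(5*(-1 - 9))) + ((186 + 147)/(-62 - 4/4))/290 = -255/((-5*(-10))) + (333/(-62 - 4*¼))*(1/290) = -255/50 + (333/(-62 - 1))*(1/290) = -255*1/50 + (333/(-63))*(1/290) = -51/10 + (333*(-1/63))*(1/290) = -51/10 - 37/7*1/290 = -51/10 - 37/2030 = -1039/203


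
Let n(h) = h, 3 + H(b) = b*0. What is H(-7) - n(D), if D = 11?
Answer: -14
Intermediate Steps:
H(b) = -3 (H(b) = -3 + b*0 = -3 + 0 = -3)
H(-7) - n(D) = -3 - 1*11 = -3 - 11 = -14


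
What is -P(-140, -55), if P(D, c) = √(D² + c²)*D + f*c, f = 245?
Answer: 13475 + 700*√905 ≈ 34533.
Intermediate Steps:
P(D, c) = 245*c + D*√(D² + c²) (P(D, c) = √(D² + c²)*D + 245*c = D*√(D² + c²) + 245*c = 245*c + D*√(D² + c²))
-P(-140, -55) = -(245*(-55) - 140*√((-140)² + (-55)²)) = -(-13475 - 140*√(19600 + 3025)) = -(-13475 - 700*√905) = 13475 + 700*√905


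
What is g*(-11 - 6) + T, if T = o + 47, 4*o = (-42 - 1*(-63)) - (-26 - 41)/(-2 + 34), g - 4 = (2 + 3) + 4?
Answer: -21533/128 ≈ -168.23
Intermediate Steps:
g = 13 (g = 4 + ((2 + 3) + 4) = 4 + (5 + 4) = 4 + 9 = 13)
o = 739/128 (o = ((-42 - 1*(-63)) - (-26 - 41)/(-2 + 34))/4 = ((-42 + 63) - (-67)/32)/4 = (21 - (-67)/32)/4 = (21 - 1*(-67/32))/4 = (21 + 67/32)/4 = (¼)*(739/32) = 739/128 ≈ 5.7734)
T = 6755/128 (T = 739/128 + 47 = 6755/128 ≈ 52.773)
g*(-11 - 6) + T = 13*(-11 - 6) + 6755/128 = 13*(-17) + 6755/128 = -221 + 6755/128 = -21533/128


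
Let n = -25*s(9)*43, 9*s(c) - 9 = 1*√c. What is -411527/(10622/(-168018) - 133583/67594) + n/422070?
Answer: 2445415486425235112/12119163782481 ≈ 2.0178e+5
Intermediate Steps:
s(c) = 1 + √c/9 (s(c) = 1 + (1*√c)/9 = 1 + √c/9)
n = -4300/3 (n = -25*(1 + √9/9)*43 = -25*(1 + (⅑)*3)*43 = -25*(1 + ⅓)*43 = -25*4/3*43 = -100/3*43 = -4300/3 ≈ -1433.3)
-411527/(10622/(-168018) - 133583/67594) + n/422070 = -411527/(10622/(-168018) - 133583/67594) - 4300/3/422070 = -411527/(10622*(-1/168018) - 133583*1/67594) - 4300/3*1/422070 = -411527/(-5311/84009 - 133583/67594) - 430/126621 = -411527/(-11581165981/5678504346) - 430/126621 = -411527*(-5678504346/11581165981) - 430/126621 = 2336857857996342/11581165981 - 430/126621 = 2445415486425235112/12119163782481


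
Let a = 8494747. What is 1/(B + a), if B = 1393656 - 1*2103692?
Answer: 1/7784711 ≈ 1.2846e-7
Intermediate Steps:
B = -710036 (B = 1393656 - 2103692 = -710036)
1/(B + a) = 1/(-710036 + 8494747) = 1/7784711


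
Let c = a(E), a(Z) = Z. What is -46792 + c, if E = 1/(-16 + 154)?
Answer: -6457295/138 ≈ -46792.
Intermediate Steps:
E = 1/138 ≈ 0.0072464
c = 1/138 ≈ 0.0072464
-46792 + c = -46792 + 1/138 = -6457295/138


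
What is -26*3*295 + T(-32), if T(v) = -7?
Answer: -23017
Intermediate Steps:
-26*3*295 + T(-32) = -26*3*295 - 7 = -78*295 - 7 = -23010 - 7 = -23017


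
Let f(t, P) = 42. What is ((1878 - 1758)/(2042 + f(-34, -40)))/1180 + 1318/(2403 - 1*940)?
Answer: 81032393/89942314 ≈ 0.90094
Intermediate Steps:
((1878 - 1758)/(2042 + f(-34, -40)))/1180 + 1318/(2403 - 1*940) = ((1878 - 1758)/(2042 + 42))/1180 + 1318/(2403 - 1*940) = (120/2084)*(1/1180) + 1318/(2403 - 940) = (120*(1/2084))*(1/1180) + 1318/1463 = (30/521)*(1/1180) + 1318*(1/1463) = 3/61478 + 1318/1463 = 81032393/89942314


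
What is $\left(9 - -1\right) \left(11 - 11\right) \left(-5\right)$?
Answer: $0$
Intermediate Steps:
$\left(9 - -1\right) \left(11 - 11\right) \left(-5\right) = \left(9 + 1\right) \left(11 - 11\right) \left(-5\right) = 10 \cdot 0 \left(-5\right) = 0 \left(-5\right) = 0$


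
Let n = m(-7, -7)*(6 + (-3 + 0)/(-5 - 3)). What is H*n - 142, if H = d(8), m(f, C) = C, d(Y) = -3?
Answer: -65/8 ≈ -8.1250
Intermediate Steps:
H = -3
n = -357/8 (n = -7*(6 + (-3 + 0)/(-5 - 3)) = -7*(6 - 3/(-8)) = -7*(6 - 3*(-⅛)) = -7*(6 + 3/8) = -7*51/8 = -357/8 ≈ -44.625)
H*n - 142 = -3*(-357/8) - 142 = 1071/8 - 142 = -65/8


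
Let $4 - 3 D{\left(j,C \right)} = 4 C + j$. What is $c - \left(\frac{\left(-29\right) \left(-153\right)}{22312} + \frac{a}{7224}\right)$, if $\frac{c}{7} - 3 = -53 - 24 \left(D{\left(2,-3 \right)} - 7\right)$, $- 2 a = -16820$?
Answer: $\frac{818742811}{20147736} \approx 40.637$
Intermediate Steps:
$D{\left(j,C \right)} = \frac{4}{3} - \frac{4 C}{3} - \frac{j}{3}$ ($D{\left(j,C \right)} = \frac{4}{3} - \frac{4 C + j}{3} = \frac{4}{3} - \frac{j + 4 C}{3} = \frac{4}{3} - \left(\frac{j}{3} + \frac{4 C}{3}\right) = \frac{4}{3} - \frac{4 C}{3} - \frac{j}{3}$)
$a = 8410$ ($a = \left(- \frac{1}{2}\right) \left(-16820\right) = 8410$)
$c = 42$ ($c = 21 + 7 \left(-53 - 24 \left(\left(\frac{4}{3} - -4 - \frac{2}{3}\right) - 7\right)\right) = 21 + 7 \left(-53 - 24 \left(\left(\frac{4}{3} + 4 - \frac{2}{3}\right) - 7\right)\right) = 21 + 7 \left(-53 - 24 \left(\frac{14}{3} - 7\right)\right) = 21 + 7 \left(-53 - -56\right) = 21 + 7 \left(-53 + 56\right) = 21 + 7 \cdot 3 = 21 + 21 = 42$)
$c - \left(\frac{\left(-29\right) \left(-153\right)}{22312} + \frac{a}{7224}\right) = 42 - \left(\frac{\left(-29\right) \left(-153\right)}{22312} + \frac{8410}{7224}\right) = 42 - \left(4437 \cdot \frac{1}{22312} + 8410 \cdot \frac{1}{7224}\right) = 42 - \left(\frac{4437}{22312} + \frac{4205}{3612}\right) = 42 - \frac{27462101}{20147736} = \frac{818742811}{20147736}$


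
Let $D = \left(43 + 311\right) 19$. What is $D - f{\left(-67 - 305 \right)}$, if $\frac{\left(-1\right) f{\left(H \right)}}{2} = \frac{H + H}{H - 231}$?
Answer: $\frac{1352422}{201} \approx 6728.5$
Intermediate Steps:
$f{\left(H \right)} = - \frac{4 H}{-231 + H}$ ($f{\left(H \right)} = - 2 \frac{H + H}{H - 231} = - 2 \frac{2 H}{-231 + H} = - \frac{4 H}{-231 + H}$)
$D = 6726$ ($D = 354 \cdot 19 = 6726$)
$D - f{\left(-67 - 305 \right)} = 6726 - - \frac{4 \left(-67 - 305\right)}{-231 - 372} = 6726 - \left(-4\right) \left(-372\right) \frac{1}{-231 - 372} = 6726 - \left(-4\right) \left(-372\right) \frac{1}{-603} = 6726 - \left(-4\right) \left(-372\right) \left(- \frac{1}{603}\right) = 6726 - - \frac{496}{201} = 6726 + \frac{496}{201} = \frac{1352422}{201}$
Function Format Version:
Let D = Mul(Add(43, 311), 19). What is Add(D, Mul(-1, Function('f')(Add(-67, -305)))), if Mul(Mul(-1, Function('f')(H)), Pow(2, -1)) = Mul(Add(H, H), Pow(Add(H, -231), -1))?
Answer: Rational(1352422, 201) ≈ 6728.5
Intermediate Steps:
Function('f')(H) = Mul(-4, H, Pow(Add(-231, H), -1)) (Function('f')(H) = Mul(-2, Mul(Add(H, H), Pow(Add(H, -231), -1))) = Mul(-2, Mul(Mul(2, H), Pow(Add(-231, H), -1))) = Mul(-2, Mul(2, H, Pow(Add(-231, H), -1))) = Mul(-4, H, Pow(Add(-231, H), -1)))
D = 6726 (D = Mul(354, 19) = 6726)
Add(D, Mul(-1, Function('f')(Add(-67, -305)))) = Add(6726, Mul(-1, Mul(-4, Add(-67, -305), Pow(Add(-231, Add(-67, -305)), -1)))) = Add(6726, Mul(-1, Mul(-4, -372, Pow(Add(-231, -372), -1)))) = Add(6726, Mul(-1, Mul(-4, -372, Pow(-603, -1)))) = Add(6726, Mul(-1, Mul(-4, -372, Rational(-1, 603)))) = Add(6726, Mul(-1, Rational(-496, 201))) = Add(6726, Rational(496, 201)) = Rational(1352422, 201)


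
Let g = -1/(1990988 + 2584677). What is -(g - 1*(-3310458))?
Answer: -15147546804569/4575665 ≈ -3.3105e+6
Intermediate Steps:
g = -1/4575665 ≈ -2.1855e-7
-(g - 1*(-3310458)) = -(-1/4575665 - 1*(-3310458)) = -(-1/4575665 + 3310458) = -1*15147546804569/4575665 = -15147546804569/4575665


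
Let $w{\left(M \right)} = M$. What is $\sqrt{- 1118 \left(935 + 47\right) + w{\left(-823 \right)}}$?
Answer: $i \sqrt{1098699} \approx 1048.2 i$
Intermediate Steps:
$\sqrt{- 1118 \left(935 + 47\right) + w{\left(-823 \right)}} = \sqrt{- 1118 \left(935 + 47\right) - 823} = \sqrt{\left(-1118\right) 982 - 823} = \sqrt{-1097876 - 823} = \sqrt{-1098699} = i \sqrt{1098699}$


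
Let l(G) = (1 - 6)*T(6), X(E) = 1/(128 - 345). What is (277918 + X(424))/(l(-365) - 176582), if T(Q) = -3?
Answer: -60308205/38315039 ≈ -1.5740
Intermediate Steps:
X(E) = -1/217 (X(E) = 1/(-217) = -1/217)
l(G) = 15 (l(G) = (1 - 6)*(-3) = -5*(-3) = 15)
(277918 + X(424))/(l(-365) - 176582) = (277918 - 1/217)/(15 - 176582) = (60308205/217)/(-176567) = (60308205/217)*(-1/176567) = -60308205/38315039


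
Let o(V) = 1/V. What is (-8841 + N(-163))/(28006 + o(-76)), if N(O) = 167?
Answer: -659224/2128455 ≈ -0.30972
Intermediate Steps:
(-8841 + N(-163))/(28006 + o(-76)) = (-8841 + 167)/(28006 + 1/(-76)) = -8674/(28006 - 1/76) = -8674/2128455/76 = -8674*76/2128455 = -659224/2128455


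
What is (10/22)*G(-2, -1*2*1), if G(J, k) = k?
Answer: -10/11 ≈ -0.90909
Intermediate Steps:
(10/22)*G(-2, -1*2*1) = (10/22)*(-1*2*1) = ((1/22)*10)*(-2*1) = (5/11)*(-2) = -10/11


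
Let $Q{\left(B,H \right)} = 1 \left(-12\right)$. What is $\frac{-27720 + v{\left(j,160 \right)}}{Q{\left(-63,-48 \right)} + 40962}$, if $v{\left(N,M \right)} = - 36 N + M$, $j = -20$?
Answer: $- \frac{2684}{4095} \approx -0.65543$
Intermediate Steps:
$v{\left(N,M \right)} = M - 36 N$
$Q{\left(B,H \right)} = -12$
$\frac{-27720 + v{\left(j,160 \right)}}{Q{\left(-63,-48 \right)} + 40962} = \frac{-27720 + \left(160 - -720\right)}{-12 + 40962} = \frac{-27720 + \left(160 + 720\right)}{40950} = \left(-27720 + 880\right) \frac{1}{40950} = \left(-26840\right) \frac{1}{40950} = - \frac{2684}{4095}$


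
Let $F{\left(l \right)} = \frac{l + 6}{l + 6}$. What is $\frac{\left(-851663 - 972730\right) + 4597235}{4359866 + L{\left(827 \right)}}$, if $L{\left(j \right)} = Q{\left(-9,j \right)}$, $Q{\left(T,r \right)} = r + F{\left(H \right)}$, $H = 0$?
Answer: $\frac{1386421}{2180347} \approx 0.63587$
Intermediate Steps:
$F{\left(l \right)} = 1$ ($F{\left(l \right)} = \frac{6 + l}{6 + l} = 1$)
$Q{\left(T,r \right)} = 1 + r$ ($Q{\left(T,r \right)} = r + 1 = 1 + r$)
$L{\left(j \right)} = 1 + j$
$\frac{\left(-851663 - 972730\right) + 4597235}{4359866 + L{\left(827 \right)}} = \frac{\left(-851663 - 972730\right) + 4597235}{4359866 + \left(1 + 827\right)} = \frac{-1824393 + 4597235}{4359866 + 828} = \frac{2772842}{4360694} = 2772842 \cdot \frac{1}{4360694} = \frac{1386421}{2180347}$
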